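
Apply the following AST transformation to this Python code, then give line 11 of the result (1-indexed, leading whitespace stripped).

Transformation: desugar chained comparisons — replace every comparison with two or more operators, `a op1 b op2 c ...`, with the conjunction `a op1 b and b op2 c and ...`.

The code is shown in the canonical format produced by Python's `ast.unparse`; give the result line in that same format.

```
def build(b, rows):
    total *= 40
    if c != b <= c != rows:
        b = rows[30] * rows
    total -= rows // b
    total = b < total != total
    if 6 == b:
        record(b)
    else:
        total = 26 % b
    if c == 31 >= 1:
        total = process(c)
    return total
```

Transformed code:
def build(b, rows):
    total *= 40
    if c != b and b <= c and (c != rows):
        b = rows[30] * rows
    total -= rows // b
    total = b < total and total != total
    if 6 == b:
        record(b)
    else:
        total = 26 % b
    if c == 31 and 31 >= 1:
        total = process(c)
    return total

if c == 31 and 31 >= 1:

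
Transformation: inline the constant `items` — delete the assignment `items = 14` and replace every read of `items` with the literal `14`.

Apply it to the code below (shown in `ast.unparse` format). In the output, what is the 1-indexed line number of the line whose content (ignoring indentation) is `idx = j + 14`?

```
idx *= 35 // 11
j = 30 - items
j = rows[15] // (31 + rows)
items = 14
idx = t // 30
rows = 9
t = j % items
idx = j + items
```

Transformed code:
idx *= 35 // 11
j = 30 - 14
j = rows[15] // (31 + rows)
idx = t // 30
rows = 9
t = j % 14
idx = j + 14

7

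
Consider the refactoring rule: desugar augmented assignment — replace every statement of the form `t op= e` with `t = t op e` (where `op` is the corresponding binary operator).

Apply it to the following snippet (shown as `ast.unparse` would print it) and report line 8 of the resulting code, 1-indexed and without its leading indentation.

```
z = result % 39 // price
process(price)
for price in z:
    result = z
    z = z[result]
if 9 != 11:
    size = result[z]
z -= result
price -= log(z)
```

Transformed code:
z = result % 39 // price
process(price)
for price in z:
    result = z
    z = z[result]
if 9 != 11:
    size = result[z]
z = z - result
price = price - log(z)

z = z - result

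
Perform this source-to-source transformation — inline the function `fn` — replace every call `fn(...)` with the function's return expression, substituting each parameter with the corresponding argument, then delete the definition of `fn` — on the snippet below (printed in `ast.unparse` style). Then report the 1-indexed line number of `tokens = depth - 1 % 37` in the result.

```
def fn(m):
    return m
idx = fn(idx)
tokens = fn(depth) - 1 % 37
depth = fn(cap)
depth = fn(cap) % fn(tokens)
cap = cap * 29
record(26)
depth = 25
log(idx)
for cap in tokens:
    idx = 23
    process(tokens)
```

Transformed code:
idx = idx
tokens = depth - 1 % 37
depth = cap
depth = cap % tokens
cap = cap * 29
record(26)
depth = 25
log(idx)
for cap in tokens:
    idx = 23
    process(tokens)

2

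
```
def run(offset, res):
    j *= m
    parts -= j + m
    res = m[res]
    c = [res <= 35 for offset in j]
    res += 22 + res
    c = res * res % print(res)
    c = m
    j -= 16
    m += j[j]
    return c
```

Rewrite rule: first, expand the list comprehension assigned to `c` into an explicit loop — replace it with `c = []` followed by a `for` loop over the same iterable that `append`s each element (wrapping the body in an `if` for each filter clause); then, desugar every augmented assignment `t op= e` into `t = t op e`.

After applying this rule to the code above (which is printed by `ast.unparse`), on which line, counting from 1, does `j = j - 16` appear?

Transformed code:
def run(offset, res):
    j = j * m
    parts = parts - (j + m)
    res = m[res]
    c = []
    for offset in j:
        c.append(res <= 35)
    res = res + (22 + res)
    c = res * res % print(res)
    c = m
    j = j - 16
    m = m + j[j]
    return c

11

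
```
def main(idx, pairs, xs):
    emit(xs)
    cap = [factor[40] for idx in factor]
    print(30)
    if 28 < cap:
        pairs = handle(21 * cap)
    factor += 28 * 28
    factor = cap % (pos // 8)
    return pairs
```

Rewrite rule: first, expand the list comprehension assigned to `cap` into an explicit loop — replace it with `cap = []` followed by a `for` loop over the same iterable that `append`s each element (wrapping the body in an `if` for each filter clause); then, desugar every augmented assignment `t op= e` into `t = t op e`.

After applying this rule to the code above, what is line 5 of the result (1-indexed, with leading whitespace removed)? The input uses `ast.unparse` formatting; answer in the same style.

cap.append(factor[40])

Transformed code:
def main(idx, pairs, xs):
    emit(xs)
    cap = []
    for idx in factor:
        cap.append(factor[40])
    print(30)
    if 28 < cap:
        pairs = handle(21 * cap)
    factor = factor + 28 * 28
    factor = cap % (pos // 8)
    return pairs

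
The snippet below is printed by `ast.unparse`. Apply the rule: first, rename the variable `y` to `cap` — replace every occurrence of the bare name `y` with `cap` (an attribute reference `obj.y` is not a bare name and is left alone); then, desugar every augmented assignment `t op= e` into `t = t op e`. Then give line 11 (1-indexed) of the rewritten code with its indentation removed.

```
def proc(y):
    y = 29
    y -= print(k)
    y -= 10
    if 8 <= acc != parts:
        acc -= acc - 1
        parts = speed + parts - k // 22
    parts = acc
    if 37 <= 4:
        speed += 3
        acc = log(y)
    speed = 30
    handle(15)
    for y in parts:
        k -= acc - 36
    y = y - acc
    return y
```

Transformed code:
def proc(cap):
    cap = 29
    cap = cap - print(k)
    cap = cap - 10
    if 8 <= acc != parts:
        acc = acc - (acc - 1)
        parts = speed + parts - k // 22
    parts = acc
    if 37 <= 4:
        speed = speed + 3
        acc = log(cap)
    speed = 30
    handle(15)
    for cap in parts:
        k = k - (acc - 36)
    cap = cap - acc
    return cap

acc = log(cap)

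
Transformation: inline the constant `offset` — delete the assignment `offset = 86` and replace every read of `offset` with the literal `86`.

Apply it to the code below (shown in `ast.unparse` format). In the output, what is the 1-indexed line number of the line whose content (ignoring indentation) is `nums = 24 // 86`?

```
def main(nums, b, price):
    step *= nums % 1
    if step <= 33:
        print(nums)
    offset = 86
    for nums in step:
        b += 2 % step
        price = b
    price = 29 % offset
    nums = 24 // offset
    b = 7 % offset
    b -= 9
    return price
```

9

Transformed code:
def main(nums, b, price):
    step *= nums % 1
    if step <= 33:
        print(nums)
    for nums in step:
        b += 2 % step
        price = b
    price = 29 % 86
    nums = 24 // 86
    b = 7 % 86
    b -= 9
    return price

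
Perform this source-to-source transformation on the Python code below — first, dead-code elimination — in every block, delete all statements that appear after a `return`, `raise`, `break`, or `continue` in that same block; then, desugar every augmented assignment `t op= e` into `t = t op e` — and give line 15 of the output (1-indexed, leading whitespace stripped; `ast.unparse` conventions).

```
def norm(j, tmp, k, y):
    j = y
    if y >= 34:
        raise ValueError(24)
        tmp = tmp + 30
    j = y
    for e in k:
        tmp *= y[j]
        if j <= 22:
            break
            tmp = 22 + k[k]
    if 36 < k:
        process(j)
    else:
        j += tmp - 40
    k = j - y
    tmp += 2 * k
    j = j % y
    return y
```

tmp = tmp + 2 * k

Transformed code:
def norm(j, tmp, k, y):
    j = y
    if y >= 34:
        raise ValueError(24)
    j = y
    for e in k:
        tmp = tmp * y[j]
        if j <= 22:
            break
    if 36 < k:
        process(j)
    else:
        j = j + (tmp - 40)
    k = j - y
    tmp = tmp + 2 * k
    j = j % y
    return y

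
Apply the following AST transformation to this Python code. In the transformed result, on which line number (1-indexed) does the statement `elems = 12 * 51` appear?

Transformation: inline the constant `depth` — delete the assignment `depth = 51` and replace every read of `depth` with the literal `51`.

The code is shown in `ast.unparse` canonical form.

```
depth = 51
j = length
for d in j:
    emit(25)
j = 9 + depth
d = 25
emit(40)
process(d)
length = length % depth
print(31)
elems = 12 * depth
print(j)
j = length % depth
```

Transformed code:
j = length
for d in j:
    emit(25)
j = 9 + 51
d = 25
emit(40)
process(d)
length = length % 51
print(31)
elems = 12 * 51
print(j)
j = length % 51

10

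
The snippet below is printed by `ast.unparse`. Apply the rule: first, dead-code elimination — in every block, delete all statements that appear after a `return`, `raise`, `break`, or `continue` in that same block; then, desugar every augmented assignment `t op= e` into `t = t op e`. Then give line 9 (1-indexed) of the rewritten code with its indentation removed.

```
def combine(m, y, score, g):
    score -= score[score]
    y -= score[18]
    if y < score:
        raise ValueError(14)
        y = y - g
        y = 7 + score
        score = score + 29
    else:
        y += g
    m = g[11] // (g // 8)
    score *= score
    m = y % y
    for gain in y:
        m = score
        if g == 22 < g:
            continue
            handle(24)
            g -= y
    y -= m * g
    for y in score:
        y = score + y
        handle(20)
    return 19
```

score = score * score

Transformed code:
def combine(m, y, score, g):
    score = score - score[score]
    y = y - score[18]
    if y < score:
        raise ValueError(14)
    else:
        y = y + g
    m = g[11] // (g // 8)
    score = score * score
    m = y % y
    for gain in y:
        m = score
        if g == 22 < g:
            continue
    y = y - m * g
    for y in score:
        y = score + y
        handle(20)
    return 19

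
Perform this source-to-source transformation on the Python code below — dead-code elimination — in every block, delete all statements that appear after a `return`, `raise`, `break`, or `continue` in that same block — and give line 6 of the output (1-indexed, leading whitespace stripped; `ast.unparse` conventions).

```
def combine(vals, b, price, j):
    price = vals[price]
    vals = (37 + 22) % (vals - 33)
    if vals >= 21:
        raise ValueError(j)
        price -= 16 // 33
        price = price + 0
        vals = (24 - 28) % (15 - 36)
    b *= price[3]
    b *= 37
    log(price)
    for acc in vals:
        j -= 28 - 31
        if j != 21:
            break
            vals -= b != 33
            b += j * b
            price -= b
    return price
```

b *= price[3]

Transformed code:
def combine(vals, b, price, j):
    price = vals[price]
    vals = (37 + 22) % (vals - 33)
    if vals >= 21:
        raise ValueError(j)
    b *= price[3]
    b *= 37
    log(price)
    for acc in vals:
        j -= 28 - 31
        if j != 21:
            break
    return price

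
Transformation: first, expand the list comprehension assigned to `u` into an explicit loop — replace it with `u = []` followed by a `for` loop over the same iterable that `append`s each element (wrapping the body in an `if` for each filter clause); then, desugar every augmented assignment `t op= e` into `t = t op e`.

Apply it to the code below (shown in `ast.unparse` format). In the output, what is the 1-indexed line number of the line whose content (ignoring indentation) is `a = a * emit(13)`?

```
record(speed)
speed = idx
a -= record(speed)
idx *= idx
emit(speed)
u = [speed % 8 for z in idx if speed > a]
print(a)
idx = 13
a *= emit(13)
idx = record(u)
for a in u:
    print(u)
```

Transformed code:
record(speed)
speed = idx
a = a - record(speed)
idx = idx * idx
emit(speed)
u = []
for z in idx:
    if speed > a:
        u.append(speed % 8)
print(a)
idx = 13
a = a * emit(13)
idx = record(u)
for a in u:
    print(u)

12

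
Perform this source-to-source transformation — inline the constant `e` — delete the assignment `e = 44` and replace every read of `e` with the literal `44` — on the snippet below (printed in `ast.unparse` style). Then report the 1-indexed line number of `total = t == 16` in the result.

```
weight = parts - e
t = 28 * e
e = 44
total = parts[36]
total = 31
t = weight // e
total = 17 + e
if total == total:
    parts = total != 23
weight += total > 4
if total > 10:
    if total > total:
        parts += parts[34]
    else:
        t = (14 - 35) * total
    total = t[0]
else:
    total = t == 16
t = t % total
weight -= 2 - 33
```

17

Transformed code:
weight = parts - 44
t = 28 * 44
total = parts[36]
total = 31
t = weight // 44
total = 17 + 44
if total == total:
    parts = total != 23
weight += total > 4
if total > 10:
    if total > total:
        parts += parts[34]
    else:
        t = (14 - 35) * total
    total = t[0]
else:
    total = t == 16
t = t % total
weight -= 2 - 33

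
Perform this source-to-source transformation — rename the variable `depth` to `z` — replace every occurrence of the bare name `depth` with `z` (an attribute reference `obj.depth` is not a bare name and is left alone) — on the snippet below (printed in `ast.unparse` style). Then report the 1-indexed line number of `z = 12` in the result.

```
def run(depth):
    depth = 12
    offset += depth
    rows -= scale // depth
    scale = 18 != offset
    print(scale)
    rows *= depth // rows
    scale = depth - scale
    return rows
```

2

Transformed code:
def run(z):
    z = 12
    offset += z
    rows -= scale // z
    scale = 18 != offset
    print(scale)
    rows *= z // rows
    scale = z - scale
    return rows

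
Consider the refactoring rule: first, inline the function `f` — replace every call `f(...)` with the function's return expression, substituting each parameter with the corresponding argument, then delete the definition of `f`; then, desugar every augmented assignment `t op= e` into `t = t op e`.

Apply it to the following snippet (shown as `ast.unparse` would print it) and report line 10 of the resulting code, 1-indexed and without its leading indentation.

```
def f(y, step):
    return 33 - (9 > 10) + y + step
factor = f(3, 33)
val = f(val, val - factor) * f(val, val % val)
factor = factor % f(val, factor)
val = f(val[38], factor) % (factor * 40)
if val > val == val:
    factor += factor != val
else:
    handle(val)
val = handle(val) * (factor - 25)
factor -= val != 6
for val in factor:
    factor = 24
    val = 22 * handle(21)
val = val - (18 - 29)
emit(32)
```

factor = factor - (val != 6)

Transformed code:
factor = 33 - (9 > 10) + 3 + 33
val = (33 - (9 > 10) + val + (val - factor)) * (33 - (9 > 10) + val + val % val)
factor = factor % (33 - (9 > 10) + val + factor)
val = (33 - (9 > 10) + val[38] + factor) % (factor * 40)
if val > val == val:
    factor = factor + (factor != val)
else:
    handle(val)
val = handle(val) * (factor - 25)
factor = factor - (val != 6)
for val in factor:
    factor = 24
    val = 22 * handle(21)
val = val - (18 - 29)
emit(32)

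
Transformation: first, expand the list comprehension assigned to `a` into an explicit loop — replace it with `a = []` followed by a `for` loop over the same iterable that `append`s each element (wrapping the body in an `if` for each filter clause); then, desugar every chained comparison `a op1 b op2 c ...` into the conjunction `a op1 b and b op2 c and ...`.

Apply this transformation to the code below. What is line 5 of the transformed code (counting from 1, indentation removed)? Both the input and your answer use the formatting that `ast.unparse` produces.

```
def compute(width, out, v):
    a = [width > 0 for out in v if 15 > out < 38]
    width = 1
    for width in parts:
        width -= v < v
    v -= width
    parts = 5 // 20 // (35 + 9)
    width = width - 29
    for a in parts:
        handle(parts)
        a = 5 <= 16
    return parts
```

Transformed code:
def compute(width, out, v):
    a = []
    for out in v:
        if 15 > out and out < 38:
            a.append(width > 0)
    width = 1
    for width in parts:
        width -= v < v
    v -= width
    parts = 5 // 20 // (35 + 9)
    width = width - 29
    for a in parts:
        handle(parts)
        a = 5 <= 16
    return parts

a.append(width > 0)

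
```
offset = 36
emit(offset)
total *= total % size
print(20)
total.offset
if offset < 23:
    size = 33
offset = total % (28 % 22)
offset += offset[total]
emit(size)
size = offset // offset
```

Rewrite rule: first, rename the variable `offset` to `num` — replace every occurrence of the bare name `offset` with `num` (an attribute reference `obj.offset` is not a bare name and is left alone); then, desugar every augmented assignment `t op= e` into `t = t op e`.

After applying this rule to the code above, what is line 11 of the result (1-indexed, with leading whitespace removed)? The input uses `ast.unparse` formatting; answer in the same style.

Transformed code:
num = 36
emit(num)
total = total * (total % size)
print(20)
total.offset
if num < 23:
    size = 33
num = total % (28 % 22)
num = num + num[total]
emit(size)
size = num // num

size = num // num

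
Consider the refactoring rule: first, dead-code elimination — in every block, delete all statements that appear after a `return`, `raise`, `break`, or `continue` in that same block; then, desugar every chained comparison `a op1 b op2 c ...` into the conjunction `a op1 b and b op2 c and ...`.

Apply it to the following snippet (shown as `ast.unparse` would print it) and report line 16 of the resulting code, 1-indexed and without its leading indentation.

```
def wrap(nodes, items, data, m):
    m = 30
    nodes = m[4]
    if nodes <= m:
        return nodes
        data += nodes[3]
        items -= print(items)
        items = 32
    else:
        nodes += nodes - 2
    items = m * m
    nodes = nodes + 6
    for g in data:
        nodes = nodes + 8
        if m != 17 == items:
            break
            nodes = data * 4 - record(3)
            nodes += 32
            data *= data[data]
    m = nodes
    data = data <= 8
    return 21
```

return 21

Transformed code:
def wrap(nodes, items, data, m):
    m = 30
    nodes = m[4]
    if nodes <= m:
        return nodes
    else:
        nodes += nodes - 2
    items = m * m
    nodes = nodes + 6
    for g in data:
        nodes = nodes + 8
        if m != 17 and 17 == items:
            break
    m = nodes
    data = data <= 8
    return 21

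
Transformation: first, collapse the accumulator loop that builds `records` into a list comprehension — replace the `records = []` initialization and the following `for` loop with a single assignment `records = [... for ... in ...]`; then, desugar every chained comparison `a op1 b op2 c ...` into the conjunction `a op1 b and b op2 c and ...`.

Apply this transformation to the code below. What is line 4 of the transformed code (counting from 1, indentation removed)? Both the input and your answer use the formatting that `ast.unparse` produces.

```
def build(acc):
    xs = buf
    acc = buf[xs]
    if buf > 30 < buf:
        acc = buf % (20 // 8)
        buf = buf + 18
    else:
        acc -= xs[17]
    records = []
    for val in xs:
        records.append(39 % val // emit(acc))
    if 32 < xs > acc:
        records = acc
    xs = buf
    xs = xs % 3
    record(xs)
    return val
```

Transformed code:
def build(acc):
    xs = buf
    acc = buf[xs]
    if buf > 30 and 30 < buf:
        acc = buf % (20 // 8)
        buf = buf + 18
    else:
        acc -= xs[17]
    records = [39 % val // emit(acc) for val in xs]
    if 32 < xs and xs > acc:
        records = acc
    xs = buf
    xs = xs % 3
    record(xs)
    return val

if buf > 30 and 30 < buf:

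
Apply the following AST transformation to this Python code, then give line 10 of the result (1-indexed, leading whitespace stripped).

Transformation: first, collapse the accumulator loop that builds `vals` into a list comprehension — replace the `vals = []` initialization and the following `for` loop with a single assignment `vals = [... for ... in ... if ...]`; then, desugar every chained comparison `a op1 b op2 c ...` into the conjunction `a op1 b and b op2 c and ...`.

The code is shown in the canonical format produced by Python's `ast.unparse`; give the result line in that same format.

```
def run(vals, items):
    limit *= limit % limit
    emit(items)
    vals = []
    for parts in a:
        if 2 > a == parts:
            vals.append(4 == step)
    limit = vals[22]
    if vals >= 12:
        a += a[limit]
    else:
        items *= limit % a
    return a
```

Transformed code:
def run(vals, items):
    limit *= limit % limit
    emit(items)
    vals = [4 == step for parts in a if 2 > a and a == parts]
    limit = vals[22]
    if vals >= 12:
        a += a[limit]
    else:
        items *= limit % a
    return a

return a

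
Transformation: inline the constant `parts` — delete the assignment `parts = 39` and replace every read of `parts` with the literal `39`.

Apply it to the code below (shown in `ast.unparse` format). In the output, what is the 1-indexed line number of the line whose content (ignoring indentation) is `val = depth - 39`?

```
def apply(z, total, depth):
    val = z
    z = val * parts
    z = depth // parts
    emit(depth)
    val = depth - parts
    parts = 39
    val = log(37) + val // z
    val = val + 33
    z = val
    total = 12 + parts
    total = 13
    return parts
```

6

Transformed code:
def apply(z, total, depth):
    val = z
    z = val * 39
    z = depth // 39
    emit(depth)
    val = depth - 39
    val = log(37) + val // z
    val = val + 33
    z = val
    total = 12 + 39
    total = 13
    return 39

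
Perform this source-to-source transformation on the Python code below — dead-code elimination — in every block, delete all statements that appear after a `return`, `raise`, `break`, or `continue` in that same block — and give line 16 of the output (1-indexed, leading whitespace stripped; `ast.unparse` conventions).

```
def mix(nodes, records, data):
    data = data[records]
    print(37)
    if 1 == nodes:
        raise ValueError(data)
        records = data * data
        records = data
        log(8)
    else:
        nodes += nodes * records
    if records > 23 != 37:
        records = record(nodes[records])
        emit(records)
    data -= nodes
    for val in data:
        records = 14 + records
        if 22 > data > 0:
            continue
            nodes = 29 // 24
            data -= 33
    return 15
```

return 15

Transformed code:
def mix(nodes, records, data):
    data = data[records]
    print(37)
    if 1 == nodes:
        raise ValueError(data)
    else:
        nodes += nodes * records
    if records > 23 != 37:
        records = record(nodes[records])
        emit(records)
    data -= nodes
    for val in data:
        records = 14 + records
        if 22 > data > 0:
            continue
    return 15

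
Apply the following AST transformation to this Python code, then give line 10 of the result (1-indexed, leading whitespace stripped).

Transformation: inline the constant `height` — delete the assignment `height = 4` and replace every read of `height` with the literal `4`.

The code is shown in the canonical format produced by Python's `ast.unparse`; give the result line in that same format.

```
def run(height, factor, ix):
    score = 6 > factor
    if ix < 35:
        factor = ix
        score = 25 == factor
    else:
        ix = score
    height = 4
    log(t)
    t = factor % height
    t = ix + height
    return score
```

Transformed code:
def run(height, factor, ix):
    score = 6 > factor
    if ix < 35:
        factor = ix
        score = 25 == factor
    else:
        ix = score
    log(t)
    t = factor % 4
    t = ix + 4
    return score

t = ix + 4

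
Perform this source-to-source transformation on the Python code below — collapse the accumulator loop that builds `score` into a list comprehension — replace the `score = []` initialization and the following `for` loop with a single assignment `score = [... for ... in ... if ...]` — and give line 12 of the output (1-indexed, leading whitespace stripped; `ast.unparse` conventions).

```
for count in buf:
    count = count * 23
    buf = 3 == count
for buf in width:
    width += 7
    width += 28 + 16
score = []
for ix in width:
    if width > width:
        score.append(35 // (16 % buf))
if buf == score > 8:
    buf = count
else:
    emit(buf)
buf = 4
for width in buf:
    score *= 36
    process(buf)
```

buf = 4

Transformed code:
for count in buf:
    count = count * 23
    buf = 3 == count
for buf in width:
    width += 7
    width += 28 + 16
score = [35 // (16 % buf) for ix in width if width > width]
if buf == score > 8:
    buf = count
else:
    emit(buf)
buf = 4
for width in buf:
    score *= 36
    process(buf)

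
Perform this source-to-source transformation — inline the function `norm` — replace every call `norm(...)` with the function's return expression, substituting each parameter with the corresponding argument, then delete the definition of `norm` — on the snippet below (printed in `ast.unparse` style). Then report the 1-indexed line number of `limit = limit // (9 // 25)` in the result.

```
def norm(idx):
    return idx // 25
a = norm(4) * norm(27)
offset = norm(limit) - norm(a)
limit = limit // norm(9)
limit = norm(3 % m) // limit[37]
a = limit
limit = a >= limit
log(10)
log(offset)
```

3

Transformed code:
a = 4 // 25 * (27 // 25)
offset = limit // 25 - a // 25
limit = limit // (9 // 25)
limit = 3 % m // 25 // limit[37]
a = limit
limit = a >= limit
log(10)
log(offset)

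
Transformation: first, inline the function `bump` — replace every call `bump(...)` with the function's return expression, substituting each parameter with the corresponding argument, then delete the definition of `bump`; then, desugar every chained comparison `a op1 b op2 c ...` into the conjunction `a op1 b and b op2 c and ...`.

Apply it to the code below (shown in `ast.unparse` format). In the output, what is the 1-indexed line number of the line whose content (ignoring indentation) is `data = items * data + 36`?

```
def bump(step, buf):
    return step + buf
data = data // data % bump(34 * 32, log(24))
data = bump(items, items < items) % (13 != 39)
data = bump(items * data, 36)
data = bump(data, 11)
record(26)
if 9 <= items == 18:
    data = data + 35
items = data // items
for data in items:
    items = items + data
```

Transformed code:
data = data // data % (34 * 32 + log(24))
data = (items + (items < items)) % (13 != 39)
data = items * data + 36
data = data + 11
record(26)
if 9 <= items and items == 18:
    data = data + 35
items = data // items
for data in items:
    items = items + data

3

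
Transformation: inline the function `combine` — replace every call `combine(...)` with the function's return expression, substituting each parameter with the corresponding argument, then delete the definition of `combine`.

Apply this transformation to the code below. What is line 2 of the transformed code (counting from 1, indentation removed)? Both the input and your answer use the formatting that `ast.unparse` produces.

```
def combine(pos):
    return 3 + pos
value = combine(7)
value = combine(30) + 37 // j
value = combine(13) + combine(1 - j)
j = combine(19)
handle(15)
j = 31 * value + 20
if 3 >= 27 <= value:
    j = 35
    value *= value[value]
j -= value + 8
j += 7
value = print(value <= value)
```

value = 3 + 30 + 37 // j

Transformed code:
value = 3 + 7
value = 3 + 30 + 37 // j
value = 3 + 13 + (3 + (1 - j))
j = 3 + 19
handle(15)
j = 31 * value + 20
if 3 >= 27 <= value:
    j = 35
    value *= value[value]
j -= value + 8
j += 7
value = print(value <= value)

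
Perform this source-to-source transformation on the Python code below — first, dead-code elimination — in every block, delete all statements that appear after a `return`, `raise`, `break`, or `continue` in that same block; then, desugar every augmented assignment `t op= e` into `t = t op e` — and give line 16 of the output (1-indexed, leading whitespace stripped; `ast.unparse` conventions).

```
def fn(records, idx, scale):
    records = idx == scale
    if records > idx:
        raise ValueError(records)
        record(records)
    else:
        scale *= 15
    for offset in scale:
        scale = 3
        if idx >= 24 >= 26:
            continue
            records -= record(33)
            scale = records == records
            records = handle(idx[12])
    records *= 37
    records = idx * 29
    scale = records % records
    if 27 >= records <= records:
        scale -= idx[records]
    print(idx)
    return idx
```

Transformed code:
def fn(records, idx, scale):
    records = idx == scale
    if records > idx:
        raise ValueError(records)
    else:
        scale = scale * 15
    for offset in scale:
        scale = 3
        if idx >= 24 >= 26:
            continue
    records = records * 37
    records = idx * 29
    scale = records % records
    if 27 >= records <= records:
        scale = scale - idx[records]
    print(idx)
    return idx

print(idx)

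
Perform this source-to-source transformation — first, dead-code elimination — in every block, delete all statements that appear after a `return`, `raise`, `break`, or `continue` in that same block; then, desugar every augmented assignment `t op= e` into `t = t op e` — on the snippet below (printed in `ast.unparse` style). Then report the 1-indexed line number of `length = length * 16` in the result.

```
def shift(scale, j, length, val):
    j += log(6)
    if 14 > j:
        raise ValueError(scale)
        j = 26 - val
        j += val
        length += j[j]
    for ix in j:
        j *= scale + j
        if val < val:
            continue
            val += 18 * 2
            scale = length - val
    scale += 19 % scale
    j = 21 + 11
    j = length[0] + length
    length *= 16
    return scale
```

12

Transformed code:
def shift(scale, j, length, val):
    j = j + log(6)
    if 14 > j:
        raise ValueError(scale)
    for ix in j:
        j = j * (scale + j)
        if val < val:
            continue
    scale = scale + 19 % scale
    j = 21 + 11
    j = length[0] + length
    length = length * 16
    return scale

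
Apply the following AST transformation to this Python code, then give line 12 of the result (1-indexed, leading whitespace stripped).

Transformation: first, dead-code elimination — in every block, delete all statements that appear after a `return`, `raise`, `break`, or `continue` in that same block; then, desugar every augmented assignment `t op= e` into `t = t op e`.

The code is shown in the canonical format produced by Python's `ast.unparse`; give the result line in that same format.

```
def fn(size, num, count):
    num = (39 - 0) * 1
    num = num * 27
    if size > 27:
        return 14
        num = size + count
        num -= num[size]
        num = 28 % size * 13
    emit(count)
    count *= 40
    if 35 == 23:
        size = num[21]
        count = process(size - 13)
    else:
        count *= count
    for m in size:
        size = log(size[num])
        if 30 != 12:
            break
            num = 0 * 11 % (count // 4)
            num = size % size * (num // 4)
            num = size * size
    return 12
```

Transformed code:
def fn(size, num, count):
    num = (39 - 0) * 1
    num = num * 27
    if size > 27:
        return 14
    emit(count)
    count = count * 40
    if 35 == 23:
        size = num[21]
        count = process(size - 13)
    else:
        count = count * count
    for m in size:
        size = log(size[num])
        if 30 != 12:
            break
    return 12

count = count * count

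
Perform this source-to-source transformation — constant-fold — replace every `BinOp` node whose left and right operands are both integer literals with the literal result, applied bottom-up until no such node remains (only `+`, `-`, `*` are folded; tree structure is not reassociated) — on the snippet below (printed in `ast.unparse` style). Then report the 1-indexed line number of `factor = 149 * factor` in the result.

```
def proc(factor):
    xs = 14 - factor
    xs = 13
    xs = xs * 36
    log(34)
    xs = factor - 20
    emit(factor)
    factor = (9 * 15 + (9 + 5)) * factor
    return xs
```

Transformed code:
def proc(factor):
    xs = 14 - factor
    xs = 13
    xs = xs * 36
    log(34)
    xs = factor - 20
    emit(factor)
    factor = 149 * factor
    return xs

8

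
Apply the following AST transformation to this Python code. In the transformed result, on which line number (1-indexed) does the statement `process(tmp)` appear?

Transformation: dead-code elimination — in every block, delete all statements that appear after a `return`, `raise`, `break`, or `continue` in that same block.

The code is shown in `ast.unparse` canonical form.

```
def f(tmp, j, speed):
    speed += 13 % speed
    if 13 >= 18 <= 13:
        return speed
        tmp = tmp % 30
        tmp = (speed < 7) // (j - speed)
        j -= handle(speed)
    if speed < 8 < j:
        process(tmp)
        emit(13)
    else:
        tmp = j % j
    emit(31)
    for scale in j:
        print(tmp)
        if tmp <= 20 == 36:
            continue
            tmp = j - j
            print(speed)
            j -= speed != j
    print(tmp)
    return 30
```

Transformed code:
def f(tmp, j, speed):
    speed += 13 % speed
    if 13 >= 18 <= 13:
        return speed
    if speed < 8 < j:
        process(tmp)
        emit(13)
    else:
        tmp = j % j
    emit(31)
    for scale in j:
        print(tmp)
        if tmp <= 20 == 36:
            continue
    print(tmp)
    return 30

6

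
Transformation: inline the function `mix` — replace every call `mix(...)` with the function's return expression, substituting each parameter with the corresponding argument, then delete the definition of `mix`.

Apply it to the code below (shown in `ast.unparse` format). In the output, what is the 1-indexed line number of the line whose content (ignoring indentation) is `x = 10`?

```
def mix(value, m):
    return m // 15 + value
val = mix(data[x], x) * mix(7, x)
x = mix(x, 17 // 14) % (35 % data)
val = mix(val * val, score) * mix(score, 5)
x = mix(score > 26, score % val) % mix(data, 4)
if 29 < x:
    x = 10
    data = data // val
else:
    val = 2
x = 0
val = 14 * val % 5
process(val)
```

6

Transformed code:
val = (x // 15 + data[x]) * (x // 15 + 7)
x = (17 // 14 // 15 + x) % (35 % data)
val = (score // 15 + val * val) * (5 // 15 + score)
x = (score % val // 15 + (score > 26)) % (4 // 15 + data)
if 29 < x:
    x = 10
    data = data // val
else:
    val = 2
x = 0
val = 14 * val % 5
process(val)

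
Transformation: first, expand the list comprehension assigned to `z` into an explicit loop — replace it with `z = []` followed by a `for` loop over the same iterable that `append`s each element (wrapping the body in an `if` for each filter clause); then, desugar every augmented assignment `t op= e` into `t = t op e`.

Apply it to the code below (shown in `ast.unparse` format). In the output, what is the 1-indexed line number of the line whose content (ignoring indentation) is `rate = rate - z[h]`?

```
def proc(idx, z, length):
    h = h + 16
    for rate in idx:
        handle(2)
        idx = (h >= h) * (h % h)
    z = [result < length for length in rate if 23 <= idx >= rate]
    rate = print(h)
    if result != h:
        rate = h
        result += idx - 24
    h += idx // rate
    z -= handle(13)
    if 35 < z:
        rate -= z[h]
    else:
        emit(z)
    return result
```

Transformed code:
def proc(idx, z, length):
    h = h + 16
    for rate in idx:
        handle(2)
        idx = (h >= h) * (h % h)
    z = []
    for length in rate:
        if 23 <= idx >= rate:
            z.append(result < length)
    rate = print(h)
    if result != h:
        rate = h
        result = result + (idx - 24)
    h = h + idx // rate
    z = z - handle(13)
    if 35 < z:
        rate = rate - z[h]
    else:
        emit(z)
    return result

17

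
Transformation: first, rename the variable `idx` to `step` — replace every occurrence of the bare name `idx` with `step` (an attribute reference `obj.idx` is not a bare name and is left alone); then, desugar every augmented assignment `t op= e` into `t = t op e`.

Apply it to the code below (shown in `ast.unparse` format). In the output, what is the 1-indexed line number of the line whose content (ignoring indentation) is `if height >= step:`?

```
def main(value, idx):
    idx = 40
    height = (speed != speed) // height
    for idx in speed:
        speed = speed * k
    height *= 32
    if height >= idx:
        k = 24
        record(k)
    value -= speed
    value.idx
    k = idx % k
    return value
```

Transformed code:
def main(value, step):
    step = 40
    height = (speed != speed) // height
    for step in speed:
        speed = speed * k
    height = height * 32
    if height >= step:
        k = 24
        record(k)
    value = value - speed
    value.idx
    k = step % k
    return value

7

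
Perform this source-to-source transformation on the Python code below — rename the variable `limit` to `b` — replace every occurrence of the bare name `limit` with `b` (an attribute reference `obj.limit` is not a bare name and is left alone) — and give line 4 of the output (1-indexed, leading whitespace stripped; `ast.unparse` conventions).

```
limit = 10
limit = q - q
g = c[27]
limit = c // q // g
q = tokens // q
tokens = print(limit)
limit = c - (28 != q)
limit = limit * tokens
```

Transformed code:
b = 10
b = q - q
g = c[27]
b = c // q // g
q = tokens // q
tokens = print(b)
b = c - (28 != q)
b = b * tokens

b = c // q // g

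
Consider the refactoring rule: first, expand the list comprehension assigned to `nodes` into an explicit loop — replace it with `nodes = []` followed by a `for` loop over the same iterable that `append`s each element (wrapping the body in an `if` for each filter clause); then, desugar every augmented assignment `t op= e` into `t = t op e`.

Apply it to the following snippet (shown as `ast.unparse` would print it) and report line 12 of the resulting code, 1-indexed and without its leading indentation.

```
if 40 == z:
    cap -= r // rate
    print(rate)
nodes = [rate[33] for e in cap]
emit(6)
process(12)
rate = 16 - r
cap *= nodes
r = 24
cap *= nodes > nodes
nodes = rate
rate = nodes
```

Transformed code:
if 40 == z:
    cap = cap - r // rate
    print(rate)
nodes = []
for e in cap:
    nodes.append(rate[33])
emit(6)
process(12)
rate = 16 - r
cap = cap * nodes
r = 24
cap = cap * (nodes > nodes)
nodes = rate
rate = nodes

cap = cap * (nodes > nodes)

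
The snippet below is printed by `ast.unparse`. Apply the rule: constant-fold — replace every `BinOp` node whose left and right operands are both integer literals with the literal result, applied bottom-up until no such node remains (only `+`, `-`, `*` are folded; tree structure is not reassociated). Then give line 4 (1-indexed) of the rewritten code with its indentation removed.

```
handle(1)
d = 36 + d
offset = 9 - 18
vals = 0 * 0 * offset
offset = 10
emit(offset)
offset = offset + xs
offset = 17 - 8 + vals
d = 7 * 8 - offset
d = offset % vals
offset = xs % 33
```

Transformed code:
handle(1)
d = 36 + d
offset = -9
vals = 0 * offset
offset = 10
emit(offset)
offset = offset + xs
offset = 9 + vals
d = 56 - offset
d = offset % vals
offset = xs % 33

vals = 0 * offset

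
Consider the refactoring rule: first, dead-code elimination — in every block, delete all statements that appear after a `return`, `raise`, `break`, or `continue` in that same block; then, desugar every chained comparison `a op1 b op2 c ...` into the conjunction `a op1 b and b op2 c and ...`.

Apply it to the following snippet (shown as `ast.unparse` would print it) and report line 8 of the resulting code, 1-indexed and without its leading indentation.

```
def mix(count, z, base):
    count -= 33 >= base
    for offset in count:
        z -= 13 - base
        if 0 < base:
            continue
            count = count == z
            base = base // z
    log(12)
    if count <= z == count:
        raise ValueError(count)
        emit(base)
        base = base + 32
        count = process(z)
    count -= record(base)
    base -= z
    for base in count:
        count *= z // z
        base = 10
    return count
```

if count <= z and z == count:

Transformed code:
def mix(count, z, base):
    count -= 33 >= base
    for offset in count:
        z -= 13 - base
        if 0 < base:
            continue
    log(12)
    if count <= z and z == count:
        raise ValueError(count)
    count -= record(base)
    base -= z
    for base in count:
        count *= z // z
        base = 10
    return count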